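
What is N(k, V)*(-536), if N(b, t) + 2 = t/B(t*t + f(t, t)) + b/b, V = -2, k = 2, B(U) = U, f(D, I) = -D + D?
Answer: 804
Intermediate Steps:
f(D, I) = 0
N(b, t) = -1 + 1/t (N(b, t) = -2 + (t/(t*t + 0) + b/b) = -2 + (t/(t**2 + 0) + 1) = -2 + (t/(t**2) + 1) = -2 + (t/t**2 + 1) = -2 + (1/t + 1) = -2 + (1 + 1/t) = -1 + 1/t)
N(k, V)*(-536) = ((1 - 1*(-2))/(-2))*(-536) = -(1 + 2)/2*(-536) = -1/2*3*(-536) = -3/2*(-536) = 804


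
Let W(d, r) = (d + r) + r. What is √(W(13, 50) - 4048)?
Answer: I*√3935 ≈ 62.73*I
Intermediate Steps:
W(d, r) = d + 2*r
√(W(13, 50) - 4048) = √((13 + 2*50) - 4048) = √((13 + 100) - 4048) = √(113 - 4048) = √(-3935) = I*√3935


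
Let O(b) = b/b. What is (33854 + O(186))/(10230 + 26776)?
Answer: 33855/37006 ≈ 0.91485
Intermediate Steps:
O(b) = 1
(33854 + O(186))/(10230 + 26776) = (33854 + 1)/(10230 + 26776) = 33855/37006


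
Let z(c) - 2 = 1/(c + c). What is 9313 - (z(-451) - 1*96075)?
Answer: 95058173/902 ≈ 1.0539e+5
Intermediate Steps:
z(c) = 2 + 1/(2*c) (z(c) = 2 + 1/(c + c) = 2 + 1/(2*c))
9313 - (z(-451) - 1*96075) = 9313 - ((2 + (1/2)/(-451)) - 1*96075) = 9313 - ((2 + (1/2)*(-1/451)) - 96075) = 9313 - ((2 - 1/902) - 96075) = 9313 - (1803/902 - 96075) = 9313 - 1*(-86657847/902) = 9313 + 86657847/902 = 95058173/902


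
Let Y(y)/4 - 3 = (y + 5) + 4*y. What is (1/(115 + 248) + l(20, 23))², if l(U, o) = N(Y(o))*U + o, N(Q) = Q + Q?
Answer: 51153821796100/131769 ≈ 3.8821e+8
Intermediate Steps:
Y(y) = 32 + 20*y (Y(y) = 12 + 4*((y + 5) + 4*y) = 12 + 4*((5 + y) + 4*y) = 12 + 4*(5 + 5*y) = 12 + (20 + 20*y) = 32 + 20*y)
N(Q) = 2*Q
l(U, o) = o + U*(64 + 40*o) (l(U, o) = (2*(32 + 20*o))*U + o = (64 + 40*o)*U + o = U*(64 + 40*o) + o = o + U*(64 + 40*o))
(1/(115 + 248) + l(20, 23))² = (1/(115 + 248) + (23 + 8*20*(8 + 5*23)))² = (1/363 + (23 + 8*20*(8 + 115)))² = (1/363 + (23 + 8*20*123))² = (1/363 + (23 + 19680))² = (1/363 + 19703)² = (7152190/363)² = 51153821796100/131769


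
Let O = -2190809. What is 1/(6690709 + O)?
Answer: 1/4499900 ≈ 2.2223e-7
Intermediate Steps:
1/(6690709 + O) = 1/(6690709 - 2190809) = 1/4499900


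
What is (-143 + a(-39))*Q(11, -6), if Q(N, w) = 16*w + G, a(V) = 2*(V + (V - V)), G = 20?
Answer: 16796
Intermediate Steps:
a(V) = 2*V (a(V) = 2*(V + 0) = 2*V)
Q(N, w) = 20 + 16*w (Q(N, w) = 16*w + 20 = 20 + 16*w)
(-143 + a(-39))*Q(11, -6) = (-143 + 2*(-39))*(20 + 16*(-6)) = (-143 - 78)*(20 - 96) = -221*(-76) = 16796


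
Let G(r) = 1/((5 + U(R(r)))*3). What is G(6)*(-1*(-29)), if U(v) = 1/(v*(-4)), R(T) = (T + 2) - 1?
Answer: 812/417 ≈ 1.9472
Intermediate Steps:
R(T) = 1 + T (R(T) = (2 + T) - 1 = 1 + T)
U(v) = -1/(4*v) (U(v) = -1/4/v = -1/(4*v))
G(r) = 1/(15 - 3/(4*(1 + r))) (G(r) = 1/((5 - 1/(4*(1 + r)))*3) = 1/(15 - 3/(4*(1 + r))))
G(6)*(-1*(-29)) = (4*(1 + 6)/(3*(19 + 20*6)))*(-1*(-29)) = ((4/3)*7/(19 + 120))*29 = ((4/3)*7/139)*29 = ((4/3)*(1/139)*7)*29 = (28/417)*29 = 812/417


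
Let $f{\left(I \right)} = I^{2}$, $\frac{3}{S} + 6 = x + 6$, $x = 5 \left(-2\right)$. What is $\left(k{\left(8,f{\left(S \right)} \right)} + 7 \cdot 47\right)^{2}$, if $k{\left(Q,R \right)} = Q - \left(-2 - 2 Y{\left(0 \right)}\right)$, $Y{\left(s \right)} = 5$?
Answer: $121801$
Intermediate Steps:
$x = -10$
$S = - \frac{3}{10}$ ($S = \frac{3}{-6 + \left(-10 + 6\right)} = \frac{3}{-6 - 4} = \frac{3}{-10} = 3 \left(- \frac{1}{10}\right) = - \frac{3}{10} \approx -0.3$)
$k{\left(Q,R \right)} = 12 + Q$ ($k{\left(Q,R \right)} = Q - \left(-2 - 2 \cdot 5\right) = Q - \left(-2 - 10\right) = Q - -12 = Q + 12 = 12 + Q$)
$\left(k{\left(8,f{\left(S \right)} \right)} + 7 \cdot 47\right)^{2} = \left(\left(12 + 8\right) + 7 \cdot 47\right)^{2} = \left(20 + 329\right)^{2} = 349^{2} = 121801$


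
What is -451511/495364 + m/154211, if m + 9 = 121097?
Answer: -9645326789/76390577804 ≈ -0.12626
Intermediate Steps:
m = 121088 (m = -9 + 121097 = 121088)
-451511/495364 + m/154211 = -451511/495364 + 121088/154211 = -9645326789/76390577804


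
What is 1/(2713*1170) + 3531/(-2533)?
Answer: -11208132977/8040273930 ≈ -1.3940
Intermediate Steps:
1/(2713*1170) + 3531/(-2533) = (1/2713)*(1/1170) + 3531*(-1/2533) = 1/3174210 - 3531/2533 = -11208132977/8040273930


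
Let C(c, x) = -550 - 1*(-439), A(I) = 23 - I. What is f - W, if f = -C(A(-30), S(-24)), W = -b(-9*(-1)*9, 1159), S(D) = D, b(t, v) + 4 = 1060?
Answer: 1167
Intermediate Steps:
b(t, v) = 1056 (b(t, v) = -4 + 1060 = 1056)
W = -1056 (W = -1*1056 = -1056)
C(c, x) = -111 (C(c, x) = -550 + 439 = -111)
f = 111 (f = -1*(-111) = 111)
f - W = 111 - 1*(-1056) = 111 + 1056 = 1167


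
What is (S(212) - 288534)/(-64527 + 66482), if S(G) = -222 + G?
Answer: -288544/1955 ≈ -147.59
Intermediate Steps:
(S(212) - 288534)/(-64527 + 66482) = ((-222 + 212) - 288534)/(-64527 + 66482) = (-10 - 288534)/1955 = -288544*1/1955 = -288544/1955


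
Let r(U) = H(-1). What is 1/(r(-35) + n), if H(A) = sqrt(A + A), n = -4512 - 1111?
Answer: -5623/31618131 - I*sqrt(2)/31618131 ≈ -0.00017784 - 4.4728e-8*I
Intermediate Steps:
n = -5623
H(A) = sqrt(2)*sqrt(A) (H(A) = sqrt(2*A) = sqrt(2)*sqrt(A))
r(U) = I*sqrt(2) (r(U) = sqrt(2)*sqrt(-1) = sqrt(2)*I = I*sqrt(2))
1/(r(-35) + n) = 1/(I*sqrt(2) - 5623) = 1/(-5623 + I*sqrt(2))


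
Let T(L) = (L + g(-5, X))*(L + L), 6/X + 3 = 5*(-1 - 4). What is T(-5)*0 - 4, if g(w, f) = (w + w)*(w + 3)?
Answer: -4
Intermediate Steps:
X = -3/14 (X = 6/(-3 + 5*(-1 - 4)) = 6/(-3 + 5*(-5)) = 6/(-3 - 25) = 6/(-28) = 6*(-1/28) = -3/14 ≈ -0.21429)
g(w, f) = 2*w*(3 + w) (g(w, f) = (2*w)*(3 + w) = 2*w*(3 + w))
T(L) = 2*L*(20 + L) (T(L) = (L + 2*(-5)*(3 - 5))*(L + L) = (L + 2*(-5)*(-2))*(2*L) = (L + 20)*(2*L) = (20 + L)*(2*L) = 2*L*(20 + L))
T(-5)*0 - 4 = (2*(-5)*(20 - 5))*0 - 4 = (2*(-5)*15)*0 - 4 = -150*0 - 4 = 0 - 4 = -4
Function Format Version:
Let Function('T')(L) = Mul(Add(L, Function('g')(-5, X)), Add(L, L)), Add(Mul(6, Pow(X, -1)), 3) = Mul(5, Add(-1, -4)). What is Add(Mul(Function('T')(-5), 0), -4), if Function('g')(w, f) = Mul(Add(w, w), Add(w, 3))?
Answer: -4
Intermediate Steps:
X = Rational(-3, 14) (X = Mul(6, Pow(Add(-3, Mul(5, Add(-1, -4))), -1)) = Mul(6, Pow(Add(-3, Mul(5, -5)), -1)) = Mul(6, Pow(Add(-3, -25), -1)) = Mul(6, Pow(-28, -1)) = Mul(6, Rational(-1, 28)) = Rational(-3, 14) ≈ -0.21429)
Function('g')(w, f) = Mul(2, w, Add(3, w)) (Function('g')(w, f) = Mul(Mul(2, w), Add(3, w)) = Mul(2, w, Add(3, w)))
Function('T')(L) = Mul(2, L, Add(20, L)) (Function('T')(L) = Mul(Add(L, Mul(2, -5, Add(3, -5))), Add(L, L)) = Mul(Add(L, Mul(2, -5, -2)), Mul(2, L)) = Mul(Add(L, 20), Mul(2, L)) = Mul(Add(20, L), Mul(2, L)) = Mul(2, L, Add(20, L)))
Add(Mul(Function('T')(-5), 0), -4) = Add(Mul(Mul(2, -5, Add(20, -5)), 0), -4) = Add(Mul(Mul(2, -5, 15), 0), -4) = Add(Mul(-150, 0), -4) = Add(0, -4) = -4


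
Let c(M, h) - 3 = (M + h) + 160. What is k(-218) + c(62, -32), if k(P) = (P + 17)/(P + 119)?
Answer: 6436/33 ≈ 195.03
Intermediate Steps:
c(M, h) = 163 + M + h (c(M, h) = 3 + ((M + h) + 160) = 3 + (160 + M + h) = 163 + M + h)
k(P) = (17 + P)/(119 + P)
k(-218) + c(62, -32) = (17 - 218)/(119 - 218) + (163 + 62 - 32) = -201/(-99) + 193 = -1/99*(-201) + 193 = 67/33 + 193 = 6436/33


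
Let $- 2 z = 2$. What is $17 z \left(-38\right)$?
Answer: $646$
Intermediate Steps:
$z = -1$ ($z = \left(- \frac{1}{2}\right) 2 = -1$)
$17 z \left(-38\right) = 17 \left(-1\right) \left(-38\right) = \left(-17\right) \left(-38\right) = 646$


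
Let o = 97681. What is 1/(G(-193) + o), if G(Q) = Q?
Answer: 1/97488 ≈ 1.0258e-5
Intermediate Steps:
1/(G(-193) + o) = 1/(-193 + 97681) = 1/97488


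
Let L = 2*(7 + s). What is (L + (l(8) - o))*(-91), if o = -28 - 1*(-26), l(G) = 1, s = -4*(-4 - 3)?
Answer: -6643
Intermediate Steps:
s = 28 (s = -4*(-7) = 28)
o = -2 (o = -28 + 26 = -2)
L = 70 (L = 2*(7 + 28) = 2*35 = 70)
(L + (l(8) - o))*(-91) = (70 + (1 - 1*(-2)))*(-91) = (70 + (1 + 2))*(-91) = (70 + 3)*(-91) = 73*(-91) = -6643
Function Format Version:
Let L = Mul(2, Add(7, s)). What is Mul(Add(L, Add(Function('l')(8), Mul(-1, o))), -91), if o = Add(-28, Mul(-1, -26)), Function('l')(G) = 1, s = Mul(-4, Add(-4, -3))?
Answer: -6643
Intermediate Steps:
s = 28 (s = Mul(-4, -7) = 28)
o = -2 (o = Add(-28, 26) = -2)
L = 70 (L = Mul(2, Add(7, 28)) = Mul(2, 35) = 70)
Mul(Add(L, Add(Function('l')(8), Mul(-1, o))), -91) = Mul(Add(70, Add(1, Mul(-1, -2))), -91) = Mul(Add(70, Add(1, 2)), -91) = Mul(Add(70, 3), -91) = Mul(73, -91) = -6643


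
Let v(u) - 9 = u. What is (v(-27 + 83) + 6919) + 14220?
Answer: 21204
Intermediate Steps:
v(u) = 9 + u
(v(-27 + 83) + 6919) + 14220 = ((9 + (-27 + 83)) + 6919) + 14220 = ((9 + 56) + 6919) + 14220 = (65 + 6919) + 14220 = 6984 + 14220 = 21204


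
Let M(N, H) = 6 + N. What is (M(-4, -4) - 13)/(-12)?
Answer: 11/12 ≈ 0.91667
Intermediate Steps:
(M(-4, -4) - 13)/(-12) = ((6 - 4) - 13)/(-12) = -(2 - 13)/12 = -1/12*(-11) = 11/12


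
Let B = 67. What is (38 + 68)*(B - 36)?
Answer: 3286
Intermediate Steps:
(38 + 68)*(B - 36) = (38 + 68)*(67 - 36) = 106*31 = 3286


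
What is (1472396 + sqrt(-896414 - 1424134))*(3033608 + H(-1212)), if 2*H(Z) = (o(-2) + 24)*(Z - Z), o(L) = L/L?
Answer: 4466672284768 + 6067216*I*sqrt(580137) ≈ 4.4667e+12 + 4.6212e+9*I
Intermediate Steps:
o(L) = 1
H(Z) = 0 (H(Z) = ((1 + 24)*(Z - Z))/2 = (25*0)/2 = (1/2)*0 = 0)
(1472396 + sqrt(-896414 - 1424134))*(3033608 + H(-1212)) = (1472396 + sqrt(-896414 - 1424134))*(3033608 + 0) = (1472396 + sqrt(-2320548))*3033608 = (1472396 + 2*I*sqrt(580137))*3033608 = 4466672284768 + 6067216*I*sqrt(580137)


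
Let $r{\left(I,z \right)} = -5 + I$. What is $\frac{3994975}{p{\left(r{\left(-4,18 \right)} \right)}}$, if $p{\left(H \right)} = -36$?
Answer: $- \frac{3994975}{36} \approx -1.1097 \cdot 10^{5}$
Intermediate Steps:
$\frac{3994975}{p{\left(r{\left(-4,18 \right)} \right)}} = \frac{3994975}{-36} = 3994975 \left(- \frac{1}{36}\right) = - \frac{3994975}{36}$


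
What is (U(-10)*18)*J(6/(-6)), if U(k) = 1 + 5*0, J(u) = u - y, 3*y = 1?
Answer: -24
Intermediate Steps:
y = ⅓ (y = (⅓)*1 = ⅓ ≈ 0.33333)
J(u) = -⅓ + u (J(u) = u - 1*⅓ = u - ⅓ = -⅓ + u)
U(k) = 1 (U(k) = 1 + 0 = 1)
(U(-10)*18)*J(6/(-6)) = (1*18)*(-⅓ + 6/(-6)) = 18*(-⅓ + 6*(-⅙)) = 18*(-⅓ - 1) = 18*(-4/3) = -24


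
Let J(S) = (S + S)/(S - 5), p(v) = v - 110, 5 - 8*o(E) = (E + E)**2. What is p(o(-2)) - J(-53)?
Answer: -26263/232 ≈ -113.20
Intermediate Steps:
o(E) = 5/8 - E**2/2 (o(E) = 5/8 - (E + E)**2/8 = 5/8 - 4*E**2/8 = 5/8 - E**2/2)
p(v) = -110 + v
J(S) = 2*S/(-5 + S) (J(S) = (2*S)/(-5 + S) = 2*S/(-5 + S))
p(o(-2)) - J(-53) = (-110 + (5/8 - 1/2*(-2)**2)) - 2*(-53)/(-5 - 53) = (-110 + (5/8 - 1/2*4)) - 2*(-53)/(-58) = (-110 + (5/8 - 2)) - 2*(-53)*(-1)/58 = (-110 - 11/8) - 1*53/29 = -891/8 - 53/29 = -26263/232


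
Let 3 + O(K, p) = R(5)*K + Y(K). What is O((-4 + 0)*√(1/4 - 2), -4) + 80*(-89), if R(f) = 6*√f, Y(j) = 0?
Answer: -7123 - 12*I*√35 ≈ -7123.0 - 70.993*I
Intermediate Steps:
O(K, p) = -3 + 6*K*√5 (O(K, p) = -3 + ((6*√5)*K + 0) = -3 + (6*K*√5 + 0) = -3 + 6*K*√5)
O((-4 + 0)*√(1/4 - 2), -4) + 80*(-89) = (-3 + 6*((-4 + 0)*√(1/4 - 2))*√5) + 80*(-89) = (-3 + 6*(-4*√(¼ - 2))*√5) - 7120 = (-3 + 6*(-2*I*√7)*√5) - 7120 = (-3 - 12*I*√35) - 7120 = -7123 - 12*I*√35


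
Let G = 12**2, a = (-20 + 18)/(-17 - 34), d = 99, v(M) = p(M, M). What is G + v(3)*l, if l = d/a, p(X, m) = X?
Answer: 15435/2 ≈ 7717.5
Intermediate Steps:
v(M) = M
a = 2/51 (a = -2/(-51) = -2*(-1/51) = 2/51 ≈ 0.039216)
G = 144
l = 5049/2 (l = 99/(2/51) = 99*(51/2) = 5049/2 ≈ 2524.5)
G + v(3)*l = 144 + 3*(5049/2) = 144 + 15147/2 = 15435/2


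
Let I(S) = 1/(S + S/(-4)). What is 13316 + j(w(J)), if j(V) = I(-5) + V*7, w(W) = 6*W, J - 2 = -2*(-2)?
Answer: 203516/15 ≈ 13568.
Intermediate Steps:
J = 6 (J = 2 - 2*(-2) = 2 + 4 = 6)
I(S) = 4/(3*S) (I(S) = 1/(S + S*(-1/4)) = 1/(S - S/4) = 1/(3*S/4) = 4/(3*S))
j(V) = -4/15 + 7*V (j(V) = (4/3)/(-5) + V*7 = (4/3)*(-1/5) + 7*V = -4/15 + 7*V)
13316 + j(w(J)) = 13316 + (-4/15 + 7*(6*6)) = 13316 + (-4/15 + 7*36) = 13316 + (-4/15 + 252) = 13316 + 3776/15 = 203516/15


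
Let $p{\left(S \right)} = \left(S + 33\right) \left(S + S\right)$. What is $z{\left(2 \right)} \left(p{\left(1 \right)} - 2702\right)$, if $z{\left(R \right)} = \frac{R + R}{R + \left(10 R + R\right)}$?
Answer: $-439$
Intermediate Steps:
$z{\left(R \right)} = \frac{1}{6}$ ($z{\left(R \right)} = \frac{2 R}{R + 11 R} = \frac{2 R}{12 R} = 2 R \frac{1}{12 R} = \frac{1}{6}$)
$p{\left(S \right)} = 2 S \left(33 + S\right)$ ($p{\left(S \right)} = \left(33 + S\right) 2 S = 2 S \left(33 + S\right)$)
$z{\left(2 \right)} \left(p{\left(1 \right)} - 2702\right) = \frac{2 \cdot 1 \left(33 + 1\right) - 2702}{6} = \frac{2 \cdot 1 \cdot 34 - 2702}{6} = \frac{68 - 2702}{6} = \frac{1}{6} \left(-2634\right) = -439$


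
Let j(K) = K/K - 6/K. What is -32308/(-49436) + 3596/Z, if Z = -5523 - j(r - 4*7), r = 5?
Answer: 7023/2716799 ≈ 0.0025850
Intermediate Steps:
j(K) = 1 - 6/K
Z = -127058/23 (Z = -5523 - (-6 + (5 - 4*7))/(5 - 4*7) = -5523 - (-6 + (5 - 28))/(5 - 28) = -5523 - (-6 - 23)/(-23) = -5523 - (-1)*(-29)/23 = -5523 - 1*29/23 = -5523 - 29/23 = -127058/23 ≈ -5524.3)
-32308/(-49436) + 3596/Z = -32308/(-49436) + 3596/(-127058/23) = -32308*(-1/49436) + 3596*(-23/127058) = 8077/12359 - 41354/63529 = 7023/2716799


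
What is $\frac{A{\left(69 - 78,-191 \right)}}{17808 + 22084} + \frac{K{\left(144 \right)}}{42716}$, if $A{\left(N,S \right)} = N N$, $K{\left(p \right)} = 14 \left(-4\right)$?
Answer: $\frac{306511}{426006668} \approx 0.0007195$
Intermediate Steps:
$K{\left(p \right)} = -56$
$A{\left(N,S \right)} = N^{2}$
$\frac{A{\left(69 - 78,-191 \right)}}{17808 + 22084} + \frac{K{\left(144 \right)}}{42716} = \frac{\left(69 - 78\right)^{2}}{17808 + 22084} - \frac{56}{42716} = \frac{\left(-9\right)^{2}}{39892} - \frac{14}{10679} = 81 \cdot \frac{1}{39892} - \frac{14}{10679} = \frac{81}{39892} - \frac{14}{10679} = \frac{306511}{426006668}$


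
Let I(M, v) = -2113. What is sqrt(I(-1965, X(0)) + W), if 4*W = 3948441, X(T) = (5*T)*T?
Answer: sqrt(3939989)/2 ≈ 992.47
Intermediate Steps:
X(T) = 5*T**2
W = 3948441/4 (W = (1/4)*3948441 = 3948441/4 ≈ 9.8711e+5)
sqrt(I(-1965, X(0)) + W) = sqrt(-2113 + 3948441/4) = sqrt(3939989/4) = sqrt(3939989)/2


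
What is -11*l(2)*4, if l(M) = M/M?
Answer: -44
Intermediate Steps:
l(M) = 1
-11*l(2)*4 = -11*1*4 = -11*4 = -44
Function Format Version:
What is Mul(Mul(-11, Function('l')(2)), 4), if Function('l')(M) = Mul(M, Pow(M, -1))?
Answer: -44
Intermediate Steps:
Function('l')(M) = 1
Mul(Mul(-11, Function('l')(2)), 4) = Mul(Mul(-11, 1), 4) = Mul(-11, 4) = -44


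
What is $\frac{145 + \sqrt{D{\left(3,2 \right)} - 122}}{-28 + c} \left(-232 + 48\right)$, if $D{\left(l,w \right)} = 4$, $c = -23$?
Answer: $\frac{26680}{51} + \frac{184 i \sqrt{118}}{51} \approx 523.14 + 39.191 i$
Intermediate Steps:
$\frac{145 + \sqrt{D{\left(3,2 \right)} - 122}}{-28 + c} \left(-232 + 48\right) = \frac{145 + \sqrt{4 - 122}}{-28 - 23} \left(-232 + 48\right) = \frac{145 + \sqrt{-118}}{-51} \left(-184\right) = \left(145 + i \sqrt{118}\right) \left(- \frac{1}{51}\right) \left(-184\right) = \left(- \frac{145}{51} - \frac{i \sqrt{118}}{51}\right) \left(-184\right) = \frac{26680}{51} + \frac{184 i \sqrt{118}}{51}$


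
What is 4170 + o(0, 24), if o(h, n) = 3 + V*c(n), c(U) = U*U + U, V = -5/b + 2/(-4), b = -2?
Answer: 5373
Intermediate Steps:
V = 2 (V = -5/(-2) + 2/(-4) = -5*(-½) + 2*(-¼) = 5/2 - ½ = 2)
c(U) = U + U² (c(U) = U² + U = U + U²)
o(h, n) = 3 + 2*n*(1 + n) (o(h, n) = 3 + 2*(n*(1 + n)) = 3 + 2*n*(1 + n))
4170 + o(0, 24) = 4170 + (3 + 2*24*(1 + 24)) = 4170 + (3 + 2*24*25) = 4170 + (3 + 1200) = 4170 + 1203 = 5373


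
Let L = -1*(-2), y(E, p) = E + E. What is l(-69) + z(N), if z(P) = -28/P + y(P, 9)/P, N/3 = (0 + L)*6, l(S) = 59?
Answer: 542/9 ≈ 60.222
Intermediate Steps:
y(E, p) = 2*E
L = 2
N = 36 (N = 3*((0 + 2)*6) = 3*(2*6) = 3*12 = 36)
z(P) = 2 - 28/P (z(P) = -28/P + (2*P)/P = -28/P + 2 = 2 - 28/P)
l(-69) + z(N) = 59 + (2 - 28/36) = 59 + (2 - 28*1/36) = 59 + (2 - 7/9) = 59 + 11/9 = 542/9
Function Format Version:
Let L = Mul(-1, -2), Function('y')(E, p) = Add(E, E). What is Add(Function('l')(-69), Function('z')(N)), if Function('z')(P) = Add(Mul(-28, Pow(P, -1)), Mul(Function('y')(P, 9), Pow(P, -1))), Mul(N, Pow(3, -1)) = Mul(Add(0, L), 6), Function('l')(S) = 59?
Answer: Rational(542, 9) ≈ 60.222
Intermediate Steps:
Function('y')(E, p) = Mul(2, E)
L = 2
N = 36 (N = Mul(3, Mul(Add(0, 2), 6)) = Mul(3, Mul(2, 6)) = Mul(3, 12) = 36)
Function('z')(P) = Add(2, Mul(-28, Pow(P, -1))) (Function('z')(P) = Add(Mul(-28, Pow(P, -1)), Mul(Mul(2, P), Pow(P, -1))) = Add(Mul(-28, Pow(P, -1)), 2) = Add(2, Mul(-28, Pow(P, -1))))
Add(Function('l')(-69), Function('z')(N)) = Add(59, Add(2, Mul(-28, Pow(36, -1)))) = Add(59, Add(2, Mul(-28, Rational(1, 36)))) = Add(59, Add(2, Rational(-7, 9))) = Add(59, Rational(11, 9)) = Rational(542, 9)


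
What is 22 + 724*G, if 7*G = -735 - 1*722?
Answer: -1054714/7 ≈ -1.5067e+5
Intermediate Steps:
G = -1457/7 (G = (-735 - 1*722)/7 = (-735 - 722)/7 = (⅐)*(-1457) = -1457/7 ≈ -208.14)
22 + 724*G = 22 + 724*(-1457/7) = 22 - 1054868/7 = -1054714/7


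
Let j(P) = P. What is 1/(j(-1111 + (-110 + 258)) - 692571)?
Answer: -1/693534 ≈ -1.4419e-6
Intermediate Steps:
1/(j(-1111 + (-110 + 258)) - 692571) = 1/((-1111 + (-110 + 258)) - 692571) = 1/((-1111 + 148) - 692571) = 1/(-963 - 692571) = 1/(-693534) = -1/693534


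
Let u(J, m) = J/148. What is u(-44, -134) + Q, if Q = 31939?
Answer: 1181732/37 ≈ 31939.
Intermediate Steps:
u(J, m) = J/148 (u(J, m) = J*(1/148) = J/148)
u(-44, -134) + Q = (1/148)*(-44) + 31939 = -11/37 + 31939 = 1181732/37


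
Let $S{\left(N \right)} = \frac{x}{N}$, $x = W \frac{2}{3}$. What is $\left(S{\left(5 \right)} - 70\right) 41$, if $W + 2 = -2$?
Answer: $- \frac{43378}{15} \approx -2891.9$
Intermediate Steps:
$W = -4$ ($W = -2 - 2 = -4$)
$x = - \frac{8}{3}$ ($x = - 4 \cdot \frac{2}{3} = - 4 \cdot 2 \cdot \frac{1}{3} = \left(-4\right) \frac{2}{3} = - \frac{8}{3} \approx -2.6667$)
$S{\left(N \right)} = - \frac{8}{3 N}$
$\left(S{\left(5 \right)} - 70\right) 41 = \left(- \frac{8}{3 \cdot 5} - 70\right) 41 = \left(\left(- \frac{8}{3}\right) \frac{1}{5} - 70\right) 41 = \left(- \frac{8}{15} - 70\right) 41 = \left(- \frac{1058}{15}\right) 41 = - \frac{43378}{15}$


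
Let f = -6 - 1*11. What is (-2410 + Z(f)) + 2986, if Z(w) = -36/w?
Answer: 9828/17 ≈ 578.12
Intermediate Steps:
f = -17 (f = -6 - 11 = -17)
(-2410 + Z(f)) + 2986 = (-2410 - 36/(-17)) + 2986 = (-2410 - 36*(-1/17)) + 2986 = (-2410 + 36/17) + 2986 = -40934/17 + 2986 = 9828/17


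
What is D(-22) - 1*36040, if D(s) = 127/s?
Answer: -793007/22 ≈ -36046.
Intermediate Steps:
D(-22) - 1*36040 = 127/(-22) - 1*36040 = 127*(-1/22) - 36040 = -127/22 - 36040 = -793007/22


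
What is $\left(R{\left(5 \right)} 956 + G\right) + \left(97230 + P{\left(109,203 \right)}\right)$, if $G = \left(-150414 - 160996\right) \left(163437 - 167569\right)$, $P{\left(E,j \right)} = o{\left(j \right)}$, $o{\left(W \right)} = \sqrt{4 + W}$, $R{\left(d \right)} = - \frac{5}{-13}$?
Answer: $\frac{16728968330}{13} + 3 \sqrt{23} \approx 1.2868 \cdot 10^{9}$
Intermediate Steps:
$R{\left(d \right)} = \frac{5}{13}$ ($R{\left(d \right)} = \left(-5\right) \left(- \frac{1}{13}\right) = \frac{5}{13}$)
$P{\left(E,j \right)} = \sqrt{4 + j}$
$G = 1286746120$ ($G = \left(-311410\right) \left(-4132\right) = 1286746120$)
$\left(R{\left(5 \right)} 956 + G\right) + \left(97230 + P{\left(109,203 \right)}\right) = \left(\frac{5}{13} \cdot 956 + 1286746120\right) + \left(97230 + \sqrt{4 + 203}\right) = \left(\frac{4780}{13} + 1286746120\right) + \left(97230 + \sqrt{207}\right) = \frac{16727704340}{13} + \left(97230 + 3 \sqrt{23}\right) = \frac{16728968330}{13} + 3 \sqrt{23}$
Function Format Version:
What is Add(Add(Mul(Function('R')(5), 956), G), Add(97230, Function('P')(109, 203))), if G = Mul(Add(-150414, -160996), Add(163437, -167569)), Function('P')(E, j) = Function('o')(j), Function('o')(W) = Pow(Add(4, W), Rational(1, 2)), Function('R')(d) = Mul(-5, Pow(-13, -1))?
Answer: Add(Rational(16728968330, 13), Mul(3, Pow(23, Rational(1, 2)))) ≈ 1.2868e+9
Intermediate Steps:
Function('R')(d) = Rational(5, 13) (Function('R')(d) = Mul(-5, Rational(-1, 13)) = Rational(5, 13))
Function('P')(E, j) = Pow(Add(4, j), Rational(1, 2))
G = 1286746120 (G = Mul(-311410, -4132) = 1286746120)
Add(Add(Mul(Function('R')(5), 956), G), Add(97230, Function('P')(109, 203))) = Add(Add(Mul(Rational(5, 13), 956), 1286746120), Add(97230, Pow(Add(4, 203), Rational(1, 2)))) = Add(Add(Rational(4780, 13), 1286746120), Add(97230, Pow(207, Rational(1, 2)))) = Add(Rational(16727704340, 13), Add(97230, Mul(3, Pow(23, Rational(1, 2))))) = Add(Rational(16728968330, 13), Mul(3, Pow(23, Rational(1, 2))))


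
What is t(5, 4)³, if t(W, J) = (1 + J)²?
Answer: 15625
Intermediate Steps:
t(5, 4)³ = ((1 + 4)²)³ = (5²)³ = 25³ = 15625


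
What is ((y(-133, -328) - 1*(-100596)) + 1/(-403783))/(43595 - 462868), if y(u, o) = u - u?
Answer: -40618954667/169295309759 ≈ -0.23993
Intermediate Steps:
y(u, o) = 0
((y(-133, -328) - 1*(-100596)) + 1/(-403783))/(43595 - 462868) = ((0 - 1*(-100596)) + 1/(-403783))/(43595 - 462868) = ((0 + 100596) - 1/403783)/(-419273) = (100596 - 1/403783)*(-1/419273) = (40618954667/403783)*(-1/419273) = -40618954667/169295309759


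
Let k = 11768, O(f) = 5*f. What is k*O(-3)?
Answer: -176520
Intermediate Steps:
k*O(-3) = 11768*(5*(-3)) = 11768*(-15) = -176520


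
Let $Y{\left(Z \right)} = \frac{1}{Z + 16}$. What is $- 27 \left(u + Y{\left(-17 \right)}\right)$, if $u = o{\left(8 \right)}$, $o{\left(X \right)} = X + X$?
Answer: $-405$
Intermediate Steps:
$o{\left(X \right)} = 2 X$
$u = 16$ ($u = 2 \cdot 8 = 16$)
$Y{\left(Z \right)} = \frac{1}{16 + Z}$
$- 27 \left(u + Y{\left(-17 \right)}\right) = - 27 \left(16 + \frac{1}{16 - 17}\right) = - 27 \left(16 + \frac{1}{-1}\right) = - 27 \left(16 - 1\right) = \left(-27\right) 15 = -405$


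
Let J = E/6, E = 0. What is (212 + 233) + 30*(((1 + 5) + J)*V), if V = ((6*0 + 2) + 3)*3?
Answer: 3145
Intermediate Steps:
J = 0 (J = 0/6 = 0*(1/6) = 0)
V = 15 (V = ((0 + 2) + 3)*3 = (2 + 3)*3 = 5*3 = 15)
(212 + 233) + 30*(((1 + 5) + J)*V) = (212 + 233) + 30*(((1 + 5) + 0)*15) = 445 + 30*((6 + 0)*15) = 445 + 30*(6*15) = 445 + 30*90 = 445 + 2700 = 3145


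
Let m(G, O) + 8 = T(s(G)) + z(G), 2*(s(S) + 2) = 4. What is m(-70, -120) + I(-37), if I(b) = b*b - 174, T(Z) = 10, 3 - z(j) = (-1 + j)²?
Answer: -3841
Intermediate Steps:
s(S) = 0 (s(S) = -2 + (½)*4 = -2 + 2 = 0)
z(j) = 3 - (-1 + j)²
I(b) = -174 + b² (I(b) = b² - 174 = -174 + b²)
m(G, O) = 5 - (-1 + G)² (m(G, O) = -8 + (10 + (3 - (-1 + G)²)) = -8 + (13 - (-1 + G)²) = 5 - (-1 + G)²)
m(-70, -120) + I(-37) = (5 - (-1 - 70)²) + (-174 + (-37)²) = (5 - 1*(-71)²) + (-174 + 1369) = (5 - 1*5041) + 1195 = (5 - 5041) + 1195 = -5036 + 1195 = -3841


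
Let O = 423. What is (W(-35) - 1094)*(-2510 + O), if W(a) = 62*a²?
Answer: -156224472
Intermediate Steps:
(W(-35) - 1094)*(-2510 + O) = (62*(-35)² - 1094)*(-2510 + 423) = (62*1225 - 1094)*(-2087) = (75950 - 1094)*(-2087) = 74856*(-2087) = -156224472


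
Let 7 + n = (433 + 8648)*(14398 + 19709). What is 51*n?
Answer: 15796008660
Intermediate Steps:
n = 309725660 (n = -7 + (433 + 8648)*(14398 + 19709) = -7 + 9081*34107 = -7 + 309725667 = 309725660)
51*n = 51*309725660 = 15796008660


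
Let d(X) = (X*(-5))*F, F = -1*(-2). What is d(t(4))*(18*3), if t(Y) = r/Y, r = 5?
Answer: -675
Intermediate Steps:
F = 2
t(Y) = 5/Y
d(X) = -10*X (d(X) = (X*(-5))*2 = -5*X*2 = -10*X)
d(t(4))*(18*3) = (-50/4)*(18*3) = -50/4*54 = -10*5/4*54 = -25/2*54 = -675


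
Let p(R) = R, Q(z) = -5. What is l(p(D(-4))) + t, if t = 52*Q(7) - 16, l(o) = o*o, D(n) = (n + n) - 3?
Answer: -155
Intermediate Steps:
D(n) = -3 + 2*n (D(n) = 2*n - 3 = -3 + 2*n)
l(o) = o**2
t = -276 (t = 52*(-5) - 16 = -260 - 16 = -276)
l(p(D(-4))) + t = (-3 + 2*(-4))**2 - 276 = (-3 - 8)**2 - 276 = (-11)**2 - 276 = 121 - 276 = -155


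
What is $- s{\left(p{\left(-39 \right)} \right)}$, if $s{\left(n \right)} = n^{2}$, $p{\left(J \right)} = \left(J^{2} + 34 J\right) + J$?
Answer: $-24336$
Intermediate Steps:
$p{\left(J \right)} = J^{2} + 35 J$
$- s{\left(p{\left(-39 \right)} \right)} = - \left(- 39 \left(35 - 39\right)\right)^{2} = - \left(\left(-39\right) \left(-4\right)\right)^{2} = - 156^{2} = \left(-1\right) 24336 = -24336$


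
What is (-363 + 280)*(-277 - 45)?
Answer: 26726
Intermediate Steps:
(-363 + 280)*(-277 - 45) = -83*(-322) = 26726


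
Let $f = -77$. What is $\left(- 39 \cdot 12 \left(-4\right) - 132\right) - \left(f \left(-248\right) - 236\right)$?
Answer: $-17120$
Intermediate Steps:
$\left(- 39 \cdot 12 \left(-4\right) - 132\right) - \left(f \left(-248\right) - 236\right) = \left(- 39 \cdot 12 \left(-4\right) - 132\right) - \left(\left(-77\right) \left(-248\right) - 236\right) = \left(\left(-39\right) \left(-48\right) - 132\right) - \left(19096 - 236\right) = \left(1872 - 132\right) - 18860 = 1740 - 18860 = -17120$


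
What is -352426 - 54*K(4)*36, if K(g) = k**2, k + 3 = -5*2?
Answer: -680962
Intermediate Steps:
k = -13 (k = -3 - 5*2 = -3 - 10 = -13)
K(g) = 169 (K(g) = (-13)**2 = 169)
-352426 - 54*K(4)*36 = -352426 - 54*169*36 = -352426 - 9126*36 = -352426 - 1*328536 = -352426 - 328536 = -680962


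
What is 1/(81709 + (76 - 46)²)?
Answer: 1/82609 ≈ 1.2105e-5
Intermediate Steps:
1/(81709 + (76 - 46)²) = 1/(81709 + 30²) = 1/(81709 + 900) = 1/82609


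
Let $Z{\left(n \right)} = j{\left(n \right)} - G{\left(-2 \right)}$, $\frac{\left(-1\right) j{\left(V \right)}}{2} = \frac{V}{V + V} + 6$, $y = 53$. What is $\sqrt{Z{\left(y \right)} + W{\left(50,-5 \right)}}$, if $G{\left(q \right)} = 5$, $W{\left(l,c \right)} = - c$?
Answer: $i \sqrt{13} \approx 3.6056 i$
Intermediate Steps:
$j{\left(V \right)} = -13$ ($j{\left(V \right)} = - 2 \left(\frac{V}{V + V} + 6\right) = - 2 \left(\frac{V}{2 V} + 6\right) = - 2 \left(\frac{1}{2 V} V + 6\right) = - 2 \left(\frac{1}{2} + 6\right) = \left(-2\right) \frac{13}{2} = -13$)
$Z{\left(n \right)} = -18$ ($Z{\left(n \right)} = -13 - 5 = -18$)
$\sqrt{Z{\left(y \right)} + W{\left(50,-5 \right)}} = \sqrt{-18 - -5} = \sqrt{-18 + 5} = \sqrt{-13} = i \sqrt{13}$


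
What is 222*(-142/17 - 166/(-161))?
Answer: -4448880/2737 ≈ -1625.5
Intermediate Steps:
222*(-142/17 - 166/(-161)) = 222*(-142*1/17 - 166*(-1/161)) = 222*(-142/17 + 166/161) = 222*(-20040/2737) = -4448880/2737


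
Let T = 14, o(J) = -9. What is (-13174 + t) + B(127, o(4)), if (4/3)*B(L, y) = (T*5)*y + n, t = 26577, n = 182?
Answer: 13067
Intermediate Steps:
B(L, y) = 273/2 + 105*y/2 (B(L, y) = 3*((14*5)*y + 182)/4 = 3*(70*y + 182)/4 = 3*(182 + 70*y)/4 = 273/2 + 105*y/2)
(-13174 + t) + B(127, o(4)) = (-13174 + 26577) + (273/2 + (105/2)*(-9)) = 13403 + (273/2 - 945/2) = 13403 - 336 = 13067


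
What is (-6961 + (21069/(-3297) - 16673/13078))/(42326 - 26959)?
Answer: -100158688263/220865618974 ≈ -0.45348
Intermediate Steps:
(-6961 + (21069/(-3297) - 16673/13078))/(42326 - 26959) = (-6961 + (21069*(-1/3297) - 16673*1/13078))/15367 = (-6961 + (-7023/1099 - 16673/13078))*(1/15367) = (-6961 - 110170421/14372722)*(1/15367) = -100158688263/14372722*1/15367 = -100158688263/220865618974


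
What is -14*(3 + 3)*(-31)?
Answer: 2604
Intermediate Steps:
-14*(3 + 3)*(-31) = -14*6*(-31) = -7*12*(-31) = -84*(-31) = 2604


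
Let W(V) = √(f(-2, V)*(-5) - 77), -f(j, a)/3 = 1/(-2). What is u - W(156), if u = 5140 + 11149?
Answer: 16289 - 13*I*√2/2 ≈ 16289.0 - 9.1924*I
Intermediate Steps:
u = 16289
f(j, a) = 3/2 (f(j, a) = -3/(-2) = -3*(-½) = 3/2)
W(V) = 13*I*√2/2 (W(V) = √((3/2)*(-5) - 77) = √(-15/2 - 77) = √(-169/2) = 13*I*√2/2)
u - W(156) = 16289 - 13*I*√2/2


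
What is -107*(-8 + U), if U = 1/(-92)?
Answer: 78859/92 ≈ 857.16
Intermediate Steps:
U = -1/92 ≈ -0.010870
-107*(-8 + U) = -107*(-8 - 1/92) = -107*(-737/92) = 78859/92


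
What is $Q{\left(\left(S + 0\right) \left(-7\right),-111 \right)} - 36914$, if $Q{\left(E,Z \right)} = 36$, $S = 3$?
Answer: $-36878$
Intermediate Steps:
$Q{\left(\left(S + 0\right) \left(-7\right),-111 \right)} - 36914 = 36 - 36914 = -36878$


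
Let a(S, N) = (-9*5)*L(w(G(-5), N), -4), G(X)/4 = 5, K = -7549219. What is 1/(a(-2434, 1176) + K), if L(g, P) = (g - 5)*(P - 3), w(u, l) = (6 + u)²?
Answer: -1/7337854 ≈ -1.3628e-7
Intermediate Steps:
G(X) = 20 (G(X) = 4*5 = 20)
L(g, P) = (-5 + g)*(-3 + P)
a(S, N) = 211365 (a(S, N) = (-9*5)*(15 - 5*(-4) - 3*(6 + 20)² - 4*(6 + 20)²) = -45*(15 + 20 - 3*26² - 4*26²) = -45*(15 + 20 - 3*676 - 4*676) = -45*(15 + 20 - 2028 - 2704) = -45*(-4697) = 211365)
1/(a(-2434, 1176) + K) = 1/(211365 - 7549219) = 1/(-7337854) = -1/7337854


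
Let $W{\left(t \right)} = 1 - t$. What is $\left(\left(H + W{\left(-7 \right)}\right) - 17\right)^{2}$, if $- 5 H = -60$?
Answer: $9$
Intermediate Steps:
$H = 12$ ($H = \left(- \frac{1}{5}\right) \left(-60\right) = 12$)
$\left(\left(H + W{\left(-7 \right)}\right) - 17\right)^{2} = \left(\left(12 + \left(1 - -7\right)\right) - 17\right)^{2} = \left(\left(12 + \left(1 + 7\right)\right) - 17\right)^{2} = \left(\left(12 + 8\right) - 17\right)^{2} = \left(20 - 17\right)^{2} = 3^{2} = 9$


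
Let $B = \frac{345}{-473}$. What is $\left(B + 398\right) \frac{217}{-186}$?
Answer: $- \frac{1315363}{2838} \approx -463.48$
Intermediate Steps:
$B = - \frac{345}{473}$ ($B = 345 \left(- \frac{1}{473}\right) = - \frac{345}{473} \approx -0.72939$)
$\left(B + 398\right) \frac{217}{-186} = \left(- \frac{345}{473} + 398\right) \frac{217}{-186} = \frac{187909 \cdot 217 \left(- \frac{1}{186}\right)}{473} = \frac{187909}{473} \left(- \frac{7}{6}\right) = - \frac{1315363}{2838}$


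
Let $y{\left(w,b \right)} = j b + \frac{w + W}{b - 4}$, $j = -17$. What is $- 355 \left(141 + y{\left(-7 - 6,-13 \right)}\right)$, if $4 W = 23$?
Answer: $- \frac{8748975}{68} \approx -1.2866 \cdot 10^{5}$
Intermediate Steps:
$W = \frac{23}{4}$ ($W = \frac{1}{4} \cdot 23 = \frac{23}{4} \approx 5.75$)
$y{\left(w,b \right)} = - 17 b + \frac{\frac{23}{4} + w}{-4 + b}$ ($y{\left(w,b \right)} = - 17 b + \frac{w + \frac{23}{4}}{b - 4} = - 17 b + \frac{\frac{23}{4} + w}{-4 + b}$)
$- 355 \left(141 + y{\left(-7 - 6,-13 \right)}\right) = - 355 \left(141 + \frac{\frac{23}{4} - 13 - 17 \left(-13\right)^{2} + 68 \left(-13\right)}{-4 - 13}\right) = - 355 \left(141 + \frac{\frac{23}{4} - 13 - 2873 - 884}{-17}\right) = - 355 \left(141 - \frac{\frac{23}{4} - 13 - 2873 - 884}{17}\right) = - 355 \left(141 - - \frac{15057}{68}\right) = - 355 \left(141 + \frac{15057}{68}\right) = \left(-355\right) \frac{24645}{68} = - \frac{8748975}{68}$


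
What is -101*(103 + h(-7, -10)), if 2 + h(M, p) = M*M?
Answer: -15150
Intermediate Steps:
h(M, p) = -2 + M² (h(M, p) = -2 + M*M = -2 + M²)
-101*(103 + h(-7, -10)) = -101*(103 + (-2 + (-7)²)) = -101*(103 + (-2 + 49)) = -101*(103 + 47) = -101*150 = -15150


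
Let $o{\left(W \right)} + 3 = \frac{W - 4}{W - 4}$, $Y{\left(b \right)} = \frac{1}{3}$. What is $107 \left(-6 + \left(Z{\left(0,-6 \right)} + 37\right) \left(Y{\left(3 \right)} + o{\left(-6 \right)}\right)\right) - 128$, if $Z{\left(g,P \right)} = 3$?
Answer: $- \frac{23710}{3} \approx -7903.3$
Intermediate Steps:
$Y{\left(b \right)} = \frac{1}{3}$
$o{\left(W \right)} = -2$ ($o{\left(W \right)} = -3 + \frac{W - 4}{W - 4} = -3 + \frac{-4 + W}{-4 + W} = -3 + 1 = -2$)
$107 \left(-6 + \left(Z{\left(0,-6 \right)} + 37\right) \left(Y{\left(3 \right)} + o{\left(-6 \right)}\right)\right) - 128 = 107 \left(-6 + \left(3 + 37\right) \left(\frac{1}{3} - 2\right)\right) - 128 = 107 \left(-6 + 40 \left(- \frac{5}{3}\right)\right) - 128 = 107 \left(-6 - \frac{200}{3}\right) - 128 = 107 \left(- \frac{218}{3}\right) - 128 = - \frac{23326}{3} - 128 = - \frac{23710}{3}$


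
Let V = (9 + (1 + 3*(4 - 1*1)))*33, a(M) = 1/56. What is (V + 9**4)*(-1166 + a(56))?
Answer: -117335115/14 ≈ -8.3811e+6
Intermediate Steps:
a(M) = 1/56
V = 627 (V = (9 + (1 + 3*(4 - 1)))*33 = (9 + (1 + 3*3))*33 = (9 + (1 + 9))*33 = (9 + 10)*33 = 19*33 = 627)
(V + 9**4)*(-1166 + a(56)) = (627 + 9**4)*(-1166 + 1/56) = (627 + 6561)*(-65295/56) = 7188*(-65295/56) = -117335115/14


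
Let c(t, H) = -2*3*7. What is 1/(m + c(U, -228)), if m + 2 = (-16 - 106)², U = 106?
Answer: 1/14840 ≈ 6.7385e-5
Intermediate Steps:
c(t, H) = -42 (c(t, H) = -6*7 = -42)
m = 14882 (m = -2 + (-16 - 106)² = -2 + (-122)² = -2 + 14884 = 14882)
1/(m + c(U, -228)) = 1/(14882 - 42) = 1/14840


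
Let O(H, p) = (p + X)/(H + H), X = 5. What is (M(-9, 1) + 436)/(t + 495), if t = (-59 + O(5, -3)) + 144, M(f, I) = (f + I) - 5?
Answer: 705/967 ≈ 0.72906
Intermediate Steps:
M(f, I) = -5 + I + f (M(f, I) = (I + f) - 5 = -5 + I + f)
O(H, p) = (5 + p)/(2*H) (O(H, p) = (p + 5)/(H + H) = (5 + p)/((2*H)) = (5 + p)*(1/(2*H)) = (5 + p)/(2*H))
t = 426/5 (t = (-59 + (1/2)*(5 - 3)/5) + 144 = (-59 + (1/2)*(1/5)*2) + 144 = (-59 + 1/5) + 144 = -294/5 + 144 = 426/5 ≈ 85.200)
(M(-9, 1) + 436)/(t + 495) = ((-5 + 1 - 9) + 436)/(426/5 + 495) = (-13 + 436)/(2901/5) = 423*(5/2901) = 705/967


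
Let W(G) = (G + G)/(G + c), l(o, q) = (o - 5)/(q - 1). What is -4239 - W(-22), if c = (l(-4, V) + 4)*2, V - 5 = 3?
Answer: -123008/29 ≈ -4241.7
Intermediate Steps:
V = 8 (V = 5 + 3 = 8)
l(o, q) = (-5 + o)/(-1 + q)
c = 38/7 (c = ((-5 - 4)/(-1 + 8) + 4)*2 = (-9/7 + 4)*2 = (19/7)*2 = 38/7 ≈ 5.4286)
W(G) = 2*G/(38/7 + G) (W(G) = (G + G)/(G + 38/7) = (2*G)/(38/7 + G) = 2*G/(38/7 + G))
-4239 - W(-22) = -4239 - 14*(-22)/(38 + 7*(-22)) = -4239 - 14*(-22)/(38 - 154) = -4239 - 14*(-22)/(-116) = -4239 - 14*(-22)*(-1)/116 = -4239 - 1*77/29 = -4239 - 77/29 = -123008/29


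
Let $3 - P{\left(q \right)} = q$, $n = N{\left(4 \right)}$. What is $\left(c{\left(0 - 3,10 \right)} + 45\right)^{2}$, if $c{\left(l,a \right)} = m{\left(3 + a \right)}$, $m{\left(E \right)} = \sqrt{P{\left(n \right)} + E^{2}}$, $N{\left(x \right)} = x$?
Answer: $2193 + 180 \sqrt{42} \approx 3359.5$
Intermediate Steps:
$n = 4$
$P{\left(q \right)} = 3 - q$
$m{\left(E \right)} = \sqrt{-1 + E^{2}}$ ($m{\left(E \right)} = \sqrt{\left(3 - 4\right) + E^{2}} = \sqrt{-1 + E^{2}}$)
$c{\left(l,a \right)} = \sqrt{-1 + \left(3 + a\right)^{2}}$
$\left(c{\left(0 - 3,10 \right)} + 45\right)^{2} = \left(\sqrt{-1 + \left(3 + 10\right)^{2}} + 45\right)^{2} = \left(\sqrt{-1 + 13^{2}} + 45\right)^{2} = \left(\sqrt{-1 + 169} + 45\right)^{2} = \left(\sqrt{168} + 45\right)^{2} = \left(2 \sqrt{42} + 45\right)^{2} = \left(45 + 2 \sqrt{42}\right)^{2}$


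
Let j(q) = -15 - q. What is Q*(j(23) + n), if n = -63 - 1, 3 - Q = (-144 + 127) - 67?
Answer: -8874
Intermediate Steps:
Q = 87 (Q = 3 - ((-144 + 127) - 67) = 3 - (-17 - 67) = 3 - 1*(-84) = 3 + 84 = 87)
n = -64
Q*(j(23) + n) = 87*((-15 - 1*23) - 64) = 87*((-15 - 23) - 64) = 87*(-38 - 64) = 87*(-102) = -8874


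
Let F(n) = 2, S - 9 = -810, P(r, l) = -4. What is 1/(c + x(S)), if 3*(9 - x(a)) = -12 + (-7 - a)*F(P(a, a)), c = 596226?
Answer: 3/1787129 ≈ 1.6787e-6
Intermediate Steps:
S = -801 (S = 9 - 810 = -801)
x(a) = 53/3 + 2*a/3 (x(a) = 9 - (-12 + (-7 - a)*2)/3 = 9 - (-12 + (-14 - 2*a))/3 = 9 - (-26 - 2*a)/3 = 9 + (26/3 + 2*a/3) = 53/3 + 2*a/3)
1/(c + x(S)) = 1/(596226 + (53/3 + (2/3)*(-801))) = 1/(596226 + (53/3 - 534)) = 1/(596226 - 1549/3) = 1/(1787129/3) = 3/1787129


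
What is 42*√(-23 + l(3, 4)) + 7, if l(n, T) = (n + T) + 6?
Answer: 7 + 42*I*√10 ≈ 7.0 + 132.82*I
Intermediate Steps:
l(n, T) = 6 + T + n (l(n, T) = (T + n) + 6 = 6 + T + n)
42*√(-23 + l(3, 4)) + 7 = 42*√(-23 + (6 + 4 + 3)) + 7 = 42*√(-23 + 13) + 7 = 42*√(-10) + 7 = 42*(I*√10) + 7 = 42*I*√10 + 7 = 7 + 42*I*√10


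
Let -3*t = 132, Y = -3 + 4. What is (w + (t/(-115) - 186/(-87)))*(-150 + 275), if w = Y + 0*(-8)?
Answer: 293525/667 ≈ 440.07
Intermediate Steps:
Y = 1
t = -44 (t = -⅓*132 = -44)
w = 1 (w = 1 + 0*(-8) = 1 + 0 = 1)
(w + (t/(-115) - 186/(-87)))*(-150 + 275) = (1 + (-44/(-115) - 186/(-87)))*(-150 + 275) = (1 + (-44*(-1/115) - 186*(-1/87)))*125 = (1 + (44/115 + 62/29))*125 = (1 + 8406/3335)*125 = (11741/3335)*125 = 293525/667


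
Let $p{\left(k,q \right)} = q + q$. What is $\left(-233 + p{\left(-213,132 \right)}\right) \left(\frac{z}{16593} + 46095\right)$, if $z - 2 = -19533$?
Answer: $\frac{23709878924}{16593} \approx 1.4289 \cdot 10^{6}$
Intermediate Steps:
$z = -19531$ ($z = 2 - 19533 = -19531$)
$p{\left(k,q \right)} = 2 q$
$\left(-233 + p{\left(-213,132 \right)}\right) \left(\frac{z}{16593} + 46095\right) = \left(-233 + 2 \cdot 132\right) \left(- \frac{19531}{16593} + 46095\right) = \left(-233 + 264\right) \left(\left(-19531\right) \frac{1}{16593} + 46095\right) = 31 \left(- \frac{19531}{16593} + 46095\right) = 31 \cdot \frac{764834804}{16593} = \frac{23709878924}{16593}$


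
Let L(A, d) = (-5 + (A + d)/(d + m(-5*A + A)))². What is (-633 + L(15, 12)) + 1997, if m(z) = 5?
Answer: 397560/289 ≈ 1375.6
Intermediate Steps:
L(A, d) = (-5 + (A + d)/(5 + d))² (L(A, d) = (-5 + (A + d)/(d + 5))² = (-5 + (A + d)/(5 + d))²)
(-633 + L(15, 12)) + 1997 = (-633 + (25 - 1*15 + 4*12)²/(5 + 12)²) + 1997 = (-633 + (25 - 15 + 48)²/17²) + 1997 = (-633 + (1/289)*58²) + 1997 = (-633 + (1/289)*3364) + 1997 = (-633 + 3364/289) + 1997 = -179573/289 + 1997 = 397560/289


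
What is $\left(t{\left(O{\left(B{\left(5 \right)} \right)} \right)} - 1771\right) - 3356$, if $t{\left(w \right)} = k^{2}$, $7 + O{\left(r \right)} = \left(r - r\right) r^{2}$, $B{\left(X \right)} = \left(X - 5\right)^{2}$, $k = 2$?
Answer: $-5123$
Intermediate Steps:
$B{\left(X \right)} = \left(-5 + X\right)^{2}$
$O{\left(r \right)} = -7$ ($O{\left(r \right)} = -7 + \left(r - r\right) r^{2} = -7 + 0 r^{2} = -7 + 0 = -7$)
$t{\left(w \right)} = 4$ ($t{\left(w \right)} = 2^{2} = 4$)
$\left(t{\left(O{\left(B{\left(5 \right)} \right)} \right)} - 1771\right) - 3356 = \left(4 - 1771\right) - 3356 = -1767 - 3356 = -5123$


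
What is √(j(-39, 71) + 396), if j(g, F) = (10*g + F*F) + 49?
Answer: 14*√26 ≈ 71.386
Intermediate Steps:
j(g, F) = 49 + F² + 10*g (j(g, F) = (10*g + F²) + 49 = (F² + 10*g) + 49 = 49 + F² + 10*g)
√(j(-39, 71) + 396) = √((49 + 71² + 10*(-39)) + 396) = √((49 + 5041 - 390) + 396) = √(4700 + 396) = √5096 = 14*√26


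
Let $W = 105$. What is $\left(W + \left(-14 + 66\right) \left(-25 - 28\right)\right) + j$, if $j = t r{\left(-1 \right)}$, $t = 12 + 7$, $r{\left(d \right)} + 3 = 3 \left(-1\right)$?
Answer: $-2765$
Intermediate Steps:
$r{\left(d \right)} = -6$ ($r{\left(d \right)} = -3 + 3 \left(-1\right) = -3 - 3 = -6$)
$t = 19$
$j = -114$ ($j = 19 \left(-6\right) = -114$)
$\left(W + \left(-14 + 66\right) \left(-25 - 28\right)\right) + j = \left(105 + \left(-14 + 66\right) \left(-25 - 28\right)\right) - 114 = \left(105 + 52 \left(-53\right)\right) - 114 = \left(105 - 2756\right) - 114 = -2651 - 114 = -2765$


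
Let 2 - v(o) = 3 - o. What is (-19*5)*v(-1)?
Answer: 190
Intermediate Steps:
v(o) = -1 + o (v(o) = 2 - (3 - o) = 2 + (-3 + o) = -1 + o)
(-19*5)*v(-1) = (-19*5)*(-1 - 1) = -95*(-2) = 190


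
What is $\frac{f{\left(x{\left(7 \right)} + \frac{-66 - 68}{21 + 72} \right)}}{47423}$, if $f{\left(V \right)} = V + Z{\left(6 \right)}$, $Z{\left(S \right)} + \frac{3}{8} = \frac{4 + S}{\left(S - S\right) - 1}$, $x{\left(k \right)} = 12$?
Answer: $\frac{137}{35282712} \approx 3.8829 \cdot 10^{-6}$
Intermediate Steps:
$Z{\left(S \right)} = - \frac{35}{8} - S$ ($Z{\left(S \right)} = - \frac{3}{8} + \frac{4 + S}{\left(S - S\right) - 1} = - \frac{3}{8} + \frac{4 + S}{0 - 1} = - \frac{3}{8} + \frac{4 + S}{-1} = - \frac{3}{8} + \left(4 + S\right) \left(-1\right) = - \frac{3}{8} - \left(4 + S\right) = - \frac{35}{8} - S$)
$f{\left(V \right)} = - \frac{83}{8} + V$ ($f{\left(V \right)} = V - \frac{83}{8} = - \frac{83}{8} + V$)
$\frac{f{\left(x{\left(7 \right)} + \frac{-66 - 68}{21 + 72} \right)}}{47423} = \frac{- \frac{83}{8} + \left(12 + \frac{-66 - 68}{21 + 72}\right)}{47423} = \left(- \frac{83}{8} + \left(12 - \frac{134}{93}\right)\right) \frac{1}{47423} = \left(- \frac{83}{8} + \frac{982}{93}\right) \frac{1}{47423} = \frac{137}{744} \cdot \frac{1}{47423} = \frac{137}{35282712}$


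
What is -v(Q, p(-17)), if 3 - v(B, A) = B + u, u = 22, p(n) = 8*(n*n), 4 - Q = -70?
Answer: 93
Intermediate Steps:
Q = 74 (Q = 4 - 1*(-70) = 4 + 70 = 74)
p(n) = 8*n**2
v(B, A) = -19 - B (v(B, A) = 3 - (B + 22) = 3 - (22 + B) = 3 + (-22 - B) = -19 - B)
-v(Q, p(-17)) = -(-19 - 1*74) = -(-19 - 74) = -1*(-93) = 93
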